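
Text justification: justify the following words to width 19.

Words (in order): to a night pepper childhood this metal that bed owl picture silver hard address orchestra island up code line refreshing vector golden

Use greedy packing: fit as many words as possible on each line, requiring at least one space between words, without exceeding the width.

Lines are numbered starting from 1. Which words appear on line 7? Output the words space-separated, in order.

Answer: refreshing vector

Derivation:
Line 1: ['to', 'a', 'night', 'pepper'] (min_width=17, slack=2)
Line 2: ['childhood', 'this'] (min_width=14, slack=5)
Line 3: ['metal', 'that', 'bed', 'owl'] (min_width=18, slack=1)
Line 4: ['picture', 'silver', 'hard'] (min_width=19, slack=0)
Line 5: ['address', 'orchestra'] (min_width=17, slack=2)
Line 6: ['island', 'up', 'code', 'line'] (min_width=19, slack=0)
Line 7: ['refreshing', 'vector'] (min_width=17, slack=2)
Line 8: ['golden'] (min_width=6, slack=13)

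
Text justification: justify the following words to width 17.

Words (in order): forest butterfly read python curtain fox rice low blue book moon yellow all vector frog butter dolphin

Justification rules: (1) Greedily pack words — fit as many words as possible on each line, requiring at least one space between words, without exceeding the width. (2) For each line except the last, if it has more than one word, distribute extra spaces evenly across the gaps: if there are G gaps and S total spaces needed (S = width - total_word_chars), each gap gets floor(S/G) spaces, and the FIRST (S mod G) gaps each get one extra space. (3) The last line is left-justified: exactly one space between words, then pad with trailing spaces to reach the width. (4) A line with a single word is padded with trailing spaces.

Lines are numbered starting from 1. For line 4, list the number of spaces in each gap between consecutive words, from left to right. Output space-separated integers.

Answer: 3 3

Derivation:
Line 1: ['forest', 'butterfly'] (min_width=16, slack=1)
Line 2: ['read', 'python'] (min_width=11, slack=6)
Line 3: ['curtain', 'fox', 'rice'] (min_width=16, slack=1)
Line 4: ['low', 'blue', 'book'] (min_width=13, slack=4)
Line 5: ['moon', 'yellow', 'all'] (min_width=15, slack=2)
Line 6: ['vector', 'frog'] (min_width=11, slack=6)
Line 7: ['butter', 'dolphin'] (min_width=14, slack=3)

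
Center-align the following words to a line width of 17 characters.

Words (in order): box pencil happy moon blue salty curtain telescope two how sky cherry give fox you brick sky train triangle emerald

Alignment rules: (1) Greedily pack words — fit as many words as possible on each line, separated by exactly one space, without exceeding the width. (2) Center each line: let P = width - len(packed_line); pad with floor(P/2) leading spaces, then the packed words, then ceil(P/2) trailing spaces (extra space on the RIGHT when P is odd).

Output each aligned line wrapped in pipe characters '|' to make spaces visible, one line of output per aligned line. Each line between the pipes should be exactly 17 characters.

Answer: |box pencil happy |
| moon blue salty |
|curtain telescope|
|   two how sky   |
| cherry give fox |
|  you brick sky  |
| train triangle  |
|     emerald     |

Derivation:
Line 1: ['box', 'pencil', 'happy'] (min_width=16, slack=1)
Line 2: ['moon', 'blue', 'salty'] (min_width=15, slack=2)
Line 3: ['curtain', 'telescope'] (min_width=17, slack=0)
Line 4: ['two', 'how', 'sky'] (min_width=11, slack=6)
Line 5: ['cherry', 'give', 'fox'] (min_width=15, slack=2)
Line 6: ['you', 'brick', 'sky'] (min_width=13, slack=4)
Line 7: ['train', 'triangle'] (min_width=14, slack=3)
Line 8: ['emerald'] (min_width=7, slack=10)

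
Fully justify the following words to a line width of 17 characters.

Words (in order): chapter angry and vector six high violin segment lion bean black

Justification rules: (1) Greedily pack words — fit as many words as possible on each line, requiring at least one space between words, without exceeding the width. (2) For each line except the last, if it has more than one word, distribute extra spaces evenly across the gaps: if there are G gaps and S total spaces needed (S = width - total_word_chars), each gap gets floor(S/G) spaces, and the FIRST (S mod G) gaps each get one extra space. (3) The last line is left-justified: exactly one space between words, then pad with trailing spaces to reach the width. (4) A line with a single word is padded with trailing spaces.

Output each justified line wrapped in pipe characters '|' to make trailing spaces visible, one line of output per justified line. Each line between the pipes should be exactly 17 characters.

Answer: |chapter angry and|
|vector  six  high|
|violin    segment|
|lion bean black  |

Derivation:
Line 1: ['chapter', 'angry', 'and'] (min_width=17, slack=0)
Line 2: ['vector', 'six', 'high'] (min_width=15, slack=2)
Line 3: ['violin', 'segment'] (min_width=14, slack=3)
Line 4: ['lion', 'bean', 'black'] (min_width=15, slack=2)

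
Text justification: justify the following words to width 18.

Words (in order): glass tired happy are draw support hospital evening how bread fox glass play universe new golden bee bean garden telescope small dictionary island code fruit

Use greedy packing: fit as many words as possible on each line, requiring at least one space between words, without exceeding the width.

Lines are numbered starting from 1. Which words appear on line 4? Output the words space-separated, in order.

Line 1: ['glass', 'tired', 'happy'] (min_width=17, slack=1)
Line 2: ['are', 'draw', 'support'] (min_width=16, slack=2)
Line 3: ['hospital', 'evening'] (min_width=16, slack=2)
Line 4: ['how', 'bread', 'fox'] (min_width=13, slack=5)
Line 5: ['glass', 'play'] (min_width=10, slack=8)
Line 6: ['universe', 'new'] (min_width=12, slack=6)
Line 7: ['golden', 'bee', 'bean'] (min_width=15, slack=3)
Line 8: ['garden', 'telescope'] (min_width=16, slack=2)
Line 9: ['small', 'dictionary'] (min_width=16, slack=2)
Line 10: ['island', 'code', 'fruit'] (min_width=17, slack=1)

Answer: how bread fox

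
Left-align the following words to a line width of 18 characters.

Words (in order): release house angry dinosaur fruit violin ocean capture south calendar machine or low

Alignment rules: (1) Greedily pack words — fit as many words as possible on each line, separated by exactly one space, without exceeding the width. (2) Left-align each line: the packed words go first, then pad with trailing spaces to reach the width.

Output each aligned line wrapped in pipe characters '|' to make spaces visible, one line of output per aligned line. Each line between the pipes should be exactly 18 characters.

Line 1: ['release', 'house'] (min_width=13, slack=5)
Line 2: ['angry', 'dinosaur'] (min_width=14, slack=4)
Line 3: ['fruit', 'violin', 'ocean'] (min_width=18, slack=0)
Line 4: ['capture', 'south'] (min_width=13, slack=5)
Line 5: ['calendar', 'machine'] (min_width=16, slack=2)
Line 6: ['or', 'low'] (min_width=6, slack=12)

Answer: |release house     |
|angry dinosaur    |
|fruit violin ocean|
|capture south     |
|calendar machine  |
|or low            |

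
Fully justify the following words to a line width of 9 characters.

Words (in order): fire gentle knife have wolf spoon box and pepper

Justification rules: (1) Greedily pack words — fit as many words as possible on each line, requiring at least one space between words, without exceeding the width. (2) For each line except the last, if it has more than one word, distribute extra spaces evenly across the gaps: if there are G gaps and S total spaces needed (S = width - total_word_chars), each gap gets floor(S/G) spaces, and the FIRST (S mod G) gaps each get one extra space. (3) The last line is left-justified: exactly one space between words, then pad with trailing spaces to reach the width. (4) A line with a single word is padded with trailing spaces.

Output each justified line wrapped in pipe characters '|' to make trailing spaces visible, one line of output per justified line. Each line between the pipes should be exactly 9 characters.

Line 1: ['fire'] (min_width=4, slack=5)
Line 2: ['gentle'] (min_width=6, slack=3)
Line 3: ['knife'] (min_width=5, slack=4)
Line 4: ['have', 'wolf'] (min_width=9, slack=0)
Line 5: ['spoon', 'box'] (min_width=9, slack=0)
Line 6: ['and'] (min_width=3, slack=6)
Line 7: ['pepper'] (min_width=6, slack=3)

Answer: |fire     |
|gentle   |
|knife    |
|have wolf|
|spoon box|
|and      |
|pepper   |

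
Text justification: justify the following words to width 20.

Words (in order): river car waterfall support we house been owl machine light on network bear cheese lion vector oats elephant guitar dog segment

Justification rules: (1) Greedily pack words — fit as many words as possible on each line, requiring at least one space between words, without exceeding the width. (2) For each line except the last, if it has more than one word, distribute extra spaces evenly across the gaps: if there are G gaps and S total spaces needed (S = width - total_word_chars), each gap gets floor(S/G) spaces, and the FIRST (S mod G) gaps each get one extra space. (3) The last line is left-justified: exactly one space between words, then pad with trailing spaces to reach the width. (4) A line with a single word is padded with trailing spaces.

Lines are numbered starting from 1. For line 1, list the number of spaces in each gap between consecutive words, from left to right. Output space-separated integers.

Line 1: ['river', 'car', 'waterfall'] (min_width=19, slack=1)
Line 2: ['support', 'we', 'house'] (min_width=16, slack=4)
Line 3: ['been', 'owl', 'machine'] (min_width=16, slack=4)
Line 4: ['light', 'on', 'network'] (min_width=16, slack=4)
Line 5: ['bear', 'cheese', 'lion'] (min_width=16, slack=4)
Line 6: ['vector', 'oats', 'elephant'] (min_width=20, slack=0)
Line 7: ['guitar', 'dog', 'segment'] (min_width=18, slack=2)

Answer: 2 1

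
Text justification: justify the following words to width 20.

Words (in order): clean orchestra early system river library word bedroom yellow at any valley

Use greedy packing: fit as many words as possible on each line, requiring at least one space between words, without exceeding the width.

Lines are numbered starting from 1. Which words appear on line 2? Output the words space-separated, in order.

Answer: early system river

Derivation:
Line 1: ['clean', 'orchestra'] (min_width=15, slack=5)
Line 2: ['early', 'system', 'river'] (min_width=18, slack=2)
Line 3: ['library', 'word', 'bedroom'] (min_width=20, slack=0)
Line 4: ['yellow', 'at', 'any', 'valley'] (min_width=20, slack=0)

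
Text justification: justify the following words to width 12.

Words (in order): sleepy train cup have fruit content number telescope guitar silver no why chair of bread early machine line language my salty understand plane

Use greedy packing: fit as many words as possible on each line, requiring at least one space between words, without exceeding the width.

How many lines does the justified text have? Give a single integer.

Answer: 15

Derivation:
Line 1: ['sleepy', 'train'] (min_width=12, slack=0)
Line 2: ['cup', 'have'] (min_width=8, slack=4)
Line 3: ['fruit'] (min_width=5, slack=7)
Line 4: ['content'] (min_width=7, slack=5)
Line 5: ['number'] (min_width=6, slack=6)
Line 6: ['telescope'] (min_width=9, slack=3)
Line 7: ['guitar'] (min_width=6, slack=6)
Line 8: ['silver', 'no'] (min_width=9, slack=3)
Line 9: ['why', 'chair', 'of'] (min_width=12, slack=0)
Line 10: ['bread', 'early'] (min_width=11, slack=1)
Line 11: ['machine', 'line'] (min_width=12, slack=0)
Line 12: ['language', 'my'] (min_width=11, slack=1)
Line 13: ['salty'] (min_width=5, slack=7)
Line 14: ['understand'] (min_width=10, slack=2)
Line 15: ['plane'] (min_width=5, slack=7)
Total lines: 15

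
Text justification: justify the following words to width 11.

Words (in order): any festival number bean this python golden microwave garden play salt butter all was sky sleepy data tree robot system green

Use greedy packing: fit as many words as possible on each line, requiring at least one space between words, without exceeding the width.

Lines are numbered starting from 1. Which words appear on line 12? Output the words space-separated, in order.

Line 1: ['any'] (min_width=3, slack=8)
Line 2: ['festival'] (min_width=8, slack=3)
Line 3: ['number', 'bean'] (min_width=11, slack=0)
Line 4: ['this', 'python'] (min_width=11, slack=0)
Line 5: ['golden'] (min_width=6, slack=5)
Line 6: ['microwave'] (min_width=9, slack=2)
Line 7: ['garden', 'play'] (min_width=11, slack=0)
Line 8: ['salt', 'butter'] (min_width=11, slack=0)
Line 9: ['all', 'was', 'sky'] (min_width=11, slack=0)
Line 10: ['sleepy', 'data'] (min_width=11, slack=0)
Line 11: ['tree', 'robot'] (min_width=10, slack=1)
Line 12: ['system'] (min_width=6, slack=5)
Line 13: ['green'] (min_width=5, slack=6)

Answer: system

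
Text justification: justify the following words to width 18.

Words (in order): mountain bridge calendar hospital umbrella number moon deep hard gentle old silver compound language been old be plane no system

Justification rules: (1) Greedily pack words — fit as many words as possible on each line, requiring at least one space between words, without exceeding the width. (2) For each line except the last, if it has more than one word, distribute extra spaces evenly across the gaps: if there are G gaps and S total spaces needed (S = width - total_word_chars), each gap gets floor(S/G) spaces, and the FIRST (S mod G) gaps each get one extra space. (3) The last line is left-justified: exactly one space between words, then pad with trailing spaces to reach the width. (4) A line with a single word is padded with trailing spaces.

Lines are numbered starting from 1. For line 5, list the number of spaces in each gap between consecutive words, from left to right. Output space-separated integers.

Line 1: ['mountain', 'bridge'] (min_width=15, slack=3)
Line 2: ['calendar', 'hospital'] (min_width=17, slack=1)
Line 3: ['umbrella', 'number'] (min_width=15, slack=3)
Line 4: ['moon', 'deep', 'hard'] (min_width=14, slack=4)
Line 5: ['gentle', 'old', 'silver'] (min_width=17, slack=1)
Line 6: ['compound', 'language'] (min_width=17, slack=1)
Line 7: ['been', 'old', 'be', 'plane'] (min_width=17, slack=1)
Line 8: ['no', 'system'] (min_width=9, slack=9)

Answer: 2 1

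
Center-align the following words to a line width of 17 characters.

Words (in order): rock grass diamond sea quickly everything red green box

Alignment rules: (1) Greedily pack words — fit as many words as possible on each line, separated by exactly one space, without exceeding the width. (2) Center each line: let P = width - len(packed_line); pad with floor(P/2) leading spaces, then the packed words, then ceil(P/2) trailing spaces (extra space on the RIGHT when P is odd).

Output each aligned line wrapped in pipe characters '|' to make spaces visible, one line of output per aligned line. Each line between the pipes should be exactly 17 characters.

Line 1: ['rock', 'grass'] (min_width=10, slack=7)
Line 2: ['diamond', 'sea'] (min_width=11, slack=6)
Line 3: ['quickly'] (min_width=7, slack=10)
Line 4: ['everything', 'red'] (min_width=14, slack=3)
Line 5: ['green', 'box'] (min_width=9, slack=8)

Answer: |   rock grass    |
|   diamond sea   |
|     quickly     |
| everything red  |
|    green box    |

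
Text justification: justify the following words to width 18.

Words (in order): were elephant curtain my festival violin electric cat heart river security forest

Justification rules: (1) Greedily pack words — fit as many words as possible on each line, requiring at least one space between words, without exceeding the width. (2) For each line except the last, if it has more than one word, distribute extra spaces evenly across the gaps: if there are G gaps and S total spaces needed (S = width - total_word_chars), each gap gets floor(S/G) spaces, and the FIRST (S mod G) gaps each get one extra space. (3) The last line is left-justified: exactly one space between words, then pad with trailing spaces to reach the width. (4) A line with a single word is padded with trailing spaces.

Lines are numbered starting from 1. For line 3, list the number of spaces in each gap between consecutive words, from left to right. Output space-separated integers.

Answer: 4

Derivation:
Line 1: ['were', 'elephant'] (min_width=13, slack=5)
Line 2: ['curtain', 'my'] (min_width=10, slack=8)
Line 3: ['festival', 'violin'] (min_width=15, slack=3)
Line 4: ['electric', 'cat', 'heart'] (min_width=18, slack=0)
Line 5: ['river', 'security'] (min_width=14, slack=4)
Line 6: ['forest'] (min_width=6, slack=12)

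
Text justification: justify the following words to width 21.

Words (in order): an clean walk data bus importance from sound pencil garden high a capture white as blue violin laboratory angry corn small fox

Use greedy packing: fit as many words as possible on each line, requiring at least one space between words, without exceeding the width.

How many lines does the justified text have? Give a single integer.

Line 1: ['an', 'clean', 'walk', 'data'] (min_width=18, slack=3)
Line 2: ['bus', 'importance', 'from'] (min_width=19, slack=2)
Line 3: ['sound', 'pencil', 'garden'] (min_width=19, slack=2)
Line 4: ['high', 'a', 'capture', 'white'] (min_width=20, slack=1)
Line 5: ['as', 'blue', 'violin'] (min_width=14, slack=7)
Line 6: ['laboratory', 'angry', 'corn'] (min_width=21, slack=0)
Line 7: ['small', 'fox'] (min_width=9, slack=12)
Total lines: 7

Answer: 7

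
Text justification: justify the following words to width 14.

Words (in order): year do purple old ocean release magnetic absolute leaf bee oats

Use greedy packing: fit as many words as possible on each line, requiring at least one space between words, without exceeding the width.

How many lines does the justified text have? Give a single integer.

Answer: 6

Derivation:
Line 1: ['year', 'do', 'purple'] (min_width=14, slack=0)
Line 2: ['old', 'ocean'] (min_width=9, slack=5)
Line 3: ['release'] (min_width=7, slack=7)
Line 4: ['magnetic'] (min_width=8, slack=6)
Line 5: ['absolute', 'leaf'] (min_width=13, slack=1)
Line 6: ['bee', 'oats'] (min_width=8, slack=6)
Total lines: 6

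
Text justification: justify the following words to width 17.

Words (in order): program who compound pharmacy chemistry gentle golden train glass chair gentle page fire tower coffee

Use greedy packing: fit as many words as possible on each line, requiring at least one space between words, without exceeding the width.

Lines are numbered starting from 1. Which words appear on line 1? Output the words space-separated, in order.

Answer: program who

Derivation:
Line 1: ['program', 'who'] (min_width=11, slack=6)
Line 2: ['compound', 'pharmacy'] (min_width=17, slack=0)
Line 3: ['chemistry', 'gentle'] (min_width=16, slack=1)
Line 4: ['golden', 'train'] (min_width=12, slack=5)
Line 5: ['glass', 'chair'] (min_width=11, slack=6)
Line 6: ['gentle', 'page', 'fire'] (min_width=16, slack=1)
Line 7: ['tower', 'coffee'] (min_width=12, slack=5)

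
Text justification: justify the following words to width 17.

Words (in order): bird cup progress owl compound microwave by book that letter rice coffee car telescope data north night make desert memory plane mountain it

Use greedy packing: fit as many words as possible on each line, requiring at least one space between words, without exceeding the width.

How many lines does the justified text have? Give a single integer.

Line 1: ['bird', 'cup', 'progress'] (min_width=17, slack=0)
Line 2: ['owl', 'compound'] (min_width=12, slack=5)
Line 3: ['microwave', 'by', 'book'] (min_width=17, slack=0)
Line 4: ['that', 'letter', 'rice'] (min_width=16, slack=1)
Line 5: ['coffee', 'car'] (min_width=10, slack=7)
Line 6: ['telescope', 'data'] (min_width=14, slack=3)
Line 7: ['north', 'night', 'make'] (min_width=16, slack=1)
Line 8: ['desert', 'memory'] (min_width=13, slack=4)
Line 9: ['plane', 'mountain', 'it'] (min_width=17, slack=0)
Total lines: 9

Answer: 9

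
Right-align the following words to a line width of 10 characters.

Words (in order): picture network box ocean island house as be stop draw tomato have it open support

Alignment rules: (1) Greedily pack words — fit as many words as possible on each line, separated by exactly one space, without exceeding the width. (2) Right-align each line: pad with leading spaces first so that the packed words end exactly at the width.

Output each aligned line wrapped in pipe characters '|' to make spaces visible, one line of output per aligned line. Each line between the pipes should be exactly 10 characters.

Answer: |   picture|
|   network|
| box ocean|
|    island|
|  house as|
|   be stop|
|      draw|
|    tomato|
|   have it|
|      open|
|   support|

Derivation:
Line 1: ['picture'] (min_width=7, slack=3)
Line 2: ['network'] (min_width=7, slack=3)
Line 3: ['box', 'ocean'] (min_width=9, slack=1)
Line 4: ['island'] (min_width=6, slack=4)
Line 5: ['house', 'as'] (min_width=8, slack=2)
Line 6: ['be', 'stop'] (min_width=7, slack=3)
Line 7: ['draw'] (min_width=4, slack=6)
Line 8: ['tomato'] (min_width=6, slack=4)
Line 9: ['have', 'it'] (min_width=7, slack=3)
Line 10: ['open'] (min_width=4, slack=6)
Line 11: ['support'] (min_width=7, slack=3)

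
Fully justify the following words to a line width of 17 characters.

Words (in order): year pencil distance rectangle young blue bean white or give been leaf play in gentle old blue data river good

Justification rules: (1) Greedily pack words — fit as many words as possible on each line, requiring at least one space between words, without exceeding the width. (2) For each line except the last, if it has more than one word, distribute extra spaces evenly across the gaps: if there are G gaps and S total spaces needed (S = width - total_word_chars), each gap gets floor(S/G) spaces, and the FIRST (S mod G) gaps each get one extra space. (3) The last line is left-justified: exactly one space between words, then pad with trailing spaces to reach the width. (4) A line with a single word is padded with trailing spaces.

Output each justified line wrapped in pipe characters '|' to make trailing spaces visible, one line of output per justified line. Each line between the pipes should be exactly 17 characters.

Answer: |year       pencil|
|distance         |
|rectangle   young|
|blue  bean  white|
|or give been leaf|
|play   in  gentle|
|old   blue   data|
|river good       |

Derivation:
Line 1: ['year', 'pencil'] (min_width=11, slack=6)
Line 2: ['distance'] (min_width=8, slack=9)
Line 3: ['rectangle', 'young'] (min_width=15, slack=2)
Line 4: ['blue', 'bean', 'white'] (min_width=15, slack=2)
Line 5: ['or', 'give', 'been', 'leaf'] (min_width=17, slack=0)
Line 6: ['play', 'in', 'gentle'] (min_width=14, slack=3)
Line 7: ['old', 'blue', 'data'] (min_width=13, slack=4)
Line 8: ['river', 'good'] (min_width=10, slack=7)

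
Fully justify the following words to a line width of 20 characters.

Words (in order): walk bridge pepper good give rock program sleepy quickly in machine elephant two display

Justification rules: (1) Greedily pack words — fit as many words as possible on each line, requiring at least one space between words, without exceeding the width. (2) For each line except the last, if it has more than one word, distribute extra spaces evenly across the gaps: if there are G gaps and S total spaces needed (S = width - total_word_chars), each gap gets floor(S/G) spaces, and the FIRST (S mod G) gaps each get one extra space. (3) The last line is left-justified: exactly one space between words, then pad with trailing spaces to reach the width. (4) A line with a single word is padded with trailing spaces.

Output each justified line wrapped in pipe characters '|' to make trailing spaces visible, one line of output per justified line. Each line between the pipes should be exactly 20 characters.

Answer: |walk  bridge  pepper|
|good    give    rock|
|program       sleepy|
|quickly  in  machine|
|elephant two display|

Derivation:
Line 1: ['walk', 'bridge', 'pepper'] (min_width=18, slack=2)
Line 2: ['good', 'give', 'rock'] (min_width=14, slack=6)
Line 3: ['program', 'sleepy'] (min_width=14, slack=6)
Line 4: ['quickly', 'in', 'machine'] (min_width=18, slack=2)
Line 5: ['elephant', 'two', 'display'] (min_width=20, slack=0)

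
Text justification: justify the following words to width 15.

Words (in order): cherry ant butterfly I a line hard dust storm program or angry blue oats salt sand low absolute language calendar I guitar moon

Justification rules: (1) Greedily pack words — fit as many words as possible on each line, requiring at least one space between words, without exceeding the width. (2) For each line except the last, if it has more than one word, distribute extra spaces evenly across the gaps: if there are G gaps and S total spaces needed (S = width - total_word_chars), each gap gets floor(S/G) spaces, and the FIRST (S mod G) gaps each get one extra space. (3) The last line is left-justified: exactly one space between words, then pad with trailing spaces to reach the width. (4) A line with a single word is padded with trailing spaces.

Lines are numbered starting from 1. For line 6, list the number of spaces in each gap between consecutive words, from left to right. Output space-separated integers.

Line 1: ['cherry', 'ant'] (min_width=10, slack=5)
Line 2: ['butterfly', 'I', 'a'] (min_width=13, slack=2)
Line 3: ['line', 'hard', 'dust'] (min_width=14, slack=1)
Line 4: ['storm', 'program'] (min_width=13, slack=2)
Line 5: ['or', 'angry', 'blue'] (min_width=13, slack=2)
Line 6: ['oats', 'salt', 'sand'] (min_width=14, slack=1)
Line 7: ['low', 'absolute'] (min_width=12, slack=3)
Line 8: ['language'] (min_width=8, slack=7)
Line 9: ['calendar', 'I'] (min_width=10, slack=5)
Line 10: ['guitar', 'moon'] (min_width=11, slack=4)

Answer: 2 1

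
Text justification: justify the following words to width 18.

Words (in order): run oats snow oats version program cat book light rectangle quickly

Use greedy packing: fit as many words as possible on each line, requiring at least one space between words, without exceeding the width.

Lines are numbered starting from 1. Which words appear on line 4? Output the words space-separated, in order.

Line 1: ['run', 'oats', 'snow', 'oats'] (min_width=18, slack=0)
Line 2: ['version', 'program'] (min_width=15, slack=3)
Line 3: ['cat', 'book', 'light'] (min_width=14, slack=4)
Line 4: ['rectangle', 'quickly'] (min_width=17, slack=1)

Answer: rectangle quickly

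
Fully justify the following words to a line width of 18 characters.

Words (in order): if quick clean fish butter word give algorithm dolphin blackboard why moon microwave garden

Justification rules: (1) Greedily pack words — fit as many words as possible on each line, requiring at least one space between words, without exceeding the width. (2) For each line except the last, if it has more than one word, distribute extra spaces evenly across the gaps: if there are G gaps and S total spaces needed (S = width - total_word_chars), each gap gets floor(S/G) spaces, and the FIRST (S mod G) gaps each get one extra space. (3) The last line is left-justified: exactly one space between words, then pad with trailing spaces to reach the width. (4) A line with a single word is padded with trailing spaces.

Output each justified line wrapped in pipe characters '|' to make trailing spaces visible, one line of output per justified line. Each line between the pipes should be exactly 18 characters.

Answer: |if   quick   clean|
|fish  butter  word|
|give     algorithm|
|dolphin blackboard|
|why moon microwave|
|garden            |

Derivation:
Line 1: ['if', 'quick', 'clean'] (min_width=14, slack=4)
Line 2: ['fish', 'butter', 'word'] (min_width=16, slack=2)
Line 3: ['give', 'algorithm'] (min_width=14, slack=4)
Line 4: ['dolphin', 'blackboard'] (min_width=18, slack=0)
Line 5: ['why', 'moon', 'microwave'] (min_width=18, slack=0)
Line 6: ['garden'] (min_width=6, slack=12)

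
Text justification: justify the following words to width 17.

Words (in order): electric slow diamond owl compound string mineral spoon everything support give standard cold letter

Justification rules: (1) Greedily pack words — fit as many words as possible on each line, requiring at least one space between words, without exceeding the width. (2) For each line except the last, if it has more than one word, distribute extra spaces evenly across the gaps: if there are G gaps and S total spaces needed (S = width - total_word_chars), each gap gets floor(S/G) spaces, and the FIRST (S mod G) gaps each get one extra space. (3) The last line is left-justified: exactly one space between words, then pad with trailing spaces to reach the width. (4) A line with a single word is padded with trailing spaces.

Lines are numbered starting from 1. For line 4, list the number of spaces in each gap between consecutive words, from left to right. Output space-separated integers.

Answer: 5

Derivation:
Line 1: ['electric', 'slow'] (min_width=13, slack=4)
Line 2: ['diamond', 'owl'] (min_width=11, slack=6)
Line 3: ['compound', 'string'] (min_width=15, slack=2)
Line 4: ['mineral', 'spoon'] (min_width=13, slack=4)
Line 5: ['everything'] (min_width=10, slack=7)
Line 6: ['support', 'give'] (min_width=12, slack=5)
Line 7: ['standard', 'cold'] (min_width=13, slack=4)
Line 8: ['letter'] (min_width=6, slack=11)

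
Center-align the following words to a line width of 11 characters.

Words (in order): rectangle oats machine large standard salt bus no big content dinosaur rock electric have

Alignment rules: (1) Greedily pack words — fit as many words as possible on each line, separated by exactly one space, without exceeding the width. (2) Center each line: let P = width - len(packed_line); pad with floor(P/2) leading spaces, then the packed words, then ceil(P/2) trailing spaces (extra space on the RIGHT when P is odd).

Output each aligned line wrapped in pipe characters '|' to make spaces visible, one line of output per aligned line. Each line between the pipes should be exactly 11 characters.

Answer: | rectangle |
|   oats    |
|  machine  |
|   large   |
| standard  |
|salt bus no|
|big content|
| dinosaur  |
|   rock    |
| electric  |
|   have    |

Derivation:
Line 1: ['rectangle'] (min_width=9, slack=2)
Line 2: ['oats'] (min_width=4, slack=7)
Line 3: ['machine'] (min_width=7, slack=4)
Line 4: ['large'] (min_width=5, slack=6)
Line 5: ['standard'] (min_width=8, slack=3)
Line 6: ['salt', 'bus', 'no'] (min_width=11, slack=0)
Line 7: ['big', 'content'] (min_width=11, slack=0)
Line 8: ['dinosaur'] (min_width=8, slack=3)
Line 9: ['rock'] (min_width=4, slack=7)
Line 10: ['electric'] (min_width=8, slack=3)
Line 11: ['have'] (min_width=4, slack=7)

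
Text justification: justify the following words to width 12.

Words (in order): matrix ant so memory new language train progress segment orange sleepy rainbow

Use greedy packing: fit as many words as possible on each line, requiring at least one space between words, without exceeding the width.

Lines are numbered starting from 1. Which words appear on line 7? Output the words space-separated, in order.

Line 1: ['matrix', 'ant'] (min_width=10, slack=2)
Line 2: ['so', 'memory'] (min_width=9, slack=3)
Line 3: ['new', 'language'] (min_width=12, slack=0)
Line 4: ['train'] (min_width=5, slack=7)
Line 5: ['progress'] (min_width=8, slack=4)
Line 6: ['segment'] (min_width=7, slack=5)
Line 7: ['orange'] (min_width=6, slack=6)
Line 8: ['sleepy'] (min_width=6, slack=6)
Line 9: ['rainbow'] (min_width=7, slack=5)

Answer: orange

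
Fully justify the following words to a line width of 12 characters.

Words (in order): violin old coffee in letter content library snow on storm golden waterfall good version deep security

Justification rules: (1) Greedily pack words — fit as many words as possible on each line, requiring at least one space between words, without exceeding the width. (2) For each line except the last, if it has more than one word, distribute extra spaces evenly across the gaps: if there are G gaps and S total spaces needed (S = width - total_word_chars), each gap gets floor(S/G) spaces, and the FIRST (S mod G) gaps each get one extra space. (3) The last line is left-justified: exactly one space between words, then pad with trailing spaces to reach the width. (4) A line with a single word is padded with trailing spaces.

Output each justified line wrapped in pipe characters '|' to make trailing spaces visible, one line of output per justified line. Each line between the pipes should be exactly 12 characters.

Answer: |violin   old|
|coffee    in|
|letter      |
|content     |
|library snow|
|on     storm|
|golden      |
|waterfall   |
|good version|
|deep        |
|security    |

Derivation:
Line 1: ['violin', 'old'] (min_width=10, slack=2)
Line 2: ['coffee', 'in'] (min_width=9, slack=3)
Line 3: ['letter'] (min_width=6, slack=6)
Line 4: ['content'] (min_width=7, slack=5)
Line 5: ['library', 'snow'] (min_width=12, slack=0)
Line 6: ['on', 'storm'] (min_width=8, slack=4)
Line 7: ['golden'] (min_width=6, slack=6)
Line 8: ['waterfall'] (min_width=9, slack=3)
Line 9: ['good', 'version'] (min_width=12, slack=0)
Line 10: ['deep'] (min_width=4, slack=8)
Line 11: ['security'] (min_width=8, slack=4)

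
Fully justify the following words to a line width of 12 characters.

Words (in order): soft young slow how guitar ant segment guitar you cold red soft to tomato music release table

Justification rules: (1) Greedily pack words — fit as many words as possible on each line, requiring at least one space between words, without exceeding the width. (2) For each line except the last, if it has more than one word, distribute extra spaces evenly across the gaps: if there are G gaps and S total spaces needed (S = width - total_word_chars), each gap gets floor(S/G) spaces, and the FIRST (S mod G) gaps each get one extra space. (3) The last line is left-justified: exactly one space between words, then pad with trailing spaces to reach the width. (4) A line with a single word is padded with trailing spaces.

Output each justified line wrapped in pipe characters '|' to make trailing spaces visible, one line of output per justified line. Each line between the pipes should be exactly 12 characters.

Line 1: ['soft', 'young'] (min_width=10, slack=2)
Line 2: ['slow', 'how'] (min_width=8, slack=4)
Line 3: ['guitar', 'ant'] (min_width=10, slack=2)
Line 4: ['segment'] (min_width=7, slack=5)
Line 5: ['guitar', 'you'] (min_width=10, slack=2)
Line 6: ['cold', 'red'] (min_width=8, slack=4)
Line 7: ['soft', 'to'] (min_width=7, slack=5)
Line 8: ['tomato', 'music'] (min_width=12, slack=0)
Line 9: ['release'] (min_width=7, slack=5)
Line 10: ['table'] (min_width=5, slack=7)

Answer: |soft   young|
|slow     how|
|guitar   ant|
|segment     |
|guitar   you|
|cold     red|
|soft      to|
|tomato music|
|release     |
|table       |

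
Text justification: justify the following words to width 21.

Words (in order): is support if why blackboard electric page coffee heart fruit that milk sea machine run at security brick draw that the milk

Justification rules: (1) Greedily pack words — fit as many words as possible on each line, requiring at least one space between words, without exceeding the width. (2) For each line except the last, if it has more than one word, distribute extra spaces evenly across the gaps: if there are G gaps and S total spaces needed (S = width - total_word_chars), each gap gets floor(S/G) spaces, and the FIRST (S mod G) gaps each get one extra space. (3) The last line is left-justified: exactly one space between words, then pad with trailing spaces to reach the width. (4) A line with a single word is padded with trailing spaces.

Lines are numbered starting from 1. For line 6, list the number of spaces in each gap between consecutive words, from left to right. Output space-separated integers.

Line 1: ['is', 'support', 'if', 'why'] (min_width=17, slack=4)
Line 2: ['blackboard', 'electric'] (min_width=19, slack=2)
Line 3: ['page', 'coffee', 'heart'] (min_width=17, slack=4)
Line 4: ['fruit', 'that', 'milk', 'sea'] (min_width=19, slack=2)
Line 5: ['machine', 'run', 'at'] (min_width=14, slack=7)
Line 6: ['security', 'brick', 'draw'] (min_width=19, slack=2)
Line 7: ['that', 'the', 'milk'] (min_width=13, slack=8)

Answer: 2 2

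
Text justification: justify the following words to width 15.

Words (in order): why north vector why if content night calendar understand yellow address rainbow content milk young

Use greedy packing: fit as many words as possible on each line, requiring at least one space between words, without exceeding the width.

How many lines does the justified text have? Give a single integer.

Line 1: ['why', 'north'] (min_width=9, slack=6)
Line 2: ['vector', 'why', 'if'] (min_width=13, slack=2)
Line 3: ['content', 'night'] (min_width=13, slack=2)
Line 4: ['calendar'] (min_width=8, slack=7)
Line 5: ['understand'] (min_width=10, slack=5)
Line 6: ['yellow', 'address'] (min_width=14, slack=1)
Line 7: ['rainbow', 'content'] (min_width=15, slack=0)
Line 8: ['milk', 'young'] (min_width=10, slack=5)
Total lines: 8

Answer: 8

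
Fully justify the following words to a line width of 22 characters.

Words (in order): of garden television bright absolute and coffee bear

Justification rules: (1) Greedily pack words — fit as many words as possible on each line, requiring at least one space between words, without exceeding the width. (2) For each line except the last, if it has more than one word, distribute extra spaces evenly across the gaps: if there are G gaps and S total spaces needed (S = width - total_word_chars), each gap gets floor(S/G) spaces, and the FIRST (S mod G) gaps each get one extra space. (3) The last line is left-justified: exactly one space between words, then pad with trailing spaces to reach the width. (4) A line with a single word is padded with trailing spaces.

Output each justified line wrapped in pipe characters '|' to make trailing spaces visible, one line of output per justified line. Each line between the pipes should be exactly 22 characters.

Answer: |of  garden  television|
|bright   absolute  and|
|coffee bear           |

Derivation:
Line 1: ['of', 'garden', 'television'] (min_width=20, slack=2)
Line 2: ['bright', 'absolute', 'and'] (min_width=19, slack=3)
Line 3: ['coffee', 'bear'] (min_width=11, slack=11)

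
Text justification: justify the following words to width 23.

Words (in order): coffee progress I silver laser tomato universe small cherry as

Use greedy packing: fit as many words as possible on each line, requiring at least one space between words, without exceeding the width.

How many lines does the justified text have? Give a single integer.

Line 1: ['coffee', 'progress', 'I'] (min_width=17, slack=6)
Line 2: ['silver', 'laser', 'tomato'] (min_width=19, slack=4)
Line 3: ['universe', 'small', 'cherry'] (min_width=21, slack=2)
Line 4: ['as'] (min_width=2, slack=21)
Total lines: 4

Answer: 4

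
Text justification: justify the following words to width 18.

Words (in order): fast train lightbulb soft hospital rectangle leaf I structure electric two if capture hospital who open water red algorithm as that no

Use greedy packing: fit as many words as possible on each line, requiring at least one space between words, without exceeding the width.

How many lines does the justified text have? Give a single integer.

Line 1: ['fast', 'train'] (min_width=10, slack=8)
Line 2: ['lightbulb', 'soft'] (min_width=14, slack=4)
Line 3: ['hospital', 'rectangle'] (min_width=18, slack=0)
Line 4: ['leaf', 'I', 'structure'] (min_width=16, slack=2)
Line 5: ['electric', 'two', 'if'] (min_width=15, slack=3)
Line 6: ['capture', 'hospital'] (min_width=16, slack=2)
Line 7: ['who', 'open', 'water', 'red'] (min_width=18, slack=0)
Line 8: ['algorithm', 'as', 'that'] (min_width=17, slack=1)
Line 9: ['no'] (min_width=2, slack=16)
Total lines: 9

Answer: 9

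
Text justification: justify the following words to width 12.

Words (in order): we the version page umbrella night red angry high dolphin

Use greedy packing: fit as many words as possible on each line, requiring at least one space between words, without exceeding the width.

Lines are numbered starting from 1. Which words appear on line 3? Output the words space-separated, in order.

Line 1: ['we', 'the'] (min_width=6, slack=6)
Line 2: ['version', 'page'] (min_width=12, slack=0)
Line 3: ['umbrella'] (min_width=8, slack=4)
Line 4: ['night', 'red'] (min_width=9, slack=3)
Line 5: ['angry', 'high'] (min_width=10, slack=2)
Line 6: ['dolphin'] (min_width=7, slack=5)

Answer: umbrella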